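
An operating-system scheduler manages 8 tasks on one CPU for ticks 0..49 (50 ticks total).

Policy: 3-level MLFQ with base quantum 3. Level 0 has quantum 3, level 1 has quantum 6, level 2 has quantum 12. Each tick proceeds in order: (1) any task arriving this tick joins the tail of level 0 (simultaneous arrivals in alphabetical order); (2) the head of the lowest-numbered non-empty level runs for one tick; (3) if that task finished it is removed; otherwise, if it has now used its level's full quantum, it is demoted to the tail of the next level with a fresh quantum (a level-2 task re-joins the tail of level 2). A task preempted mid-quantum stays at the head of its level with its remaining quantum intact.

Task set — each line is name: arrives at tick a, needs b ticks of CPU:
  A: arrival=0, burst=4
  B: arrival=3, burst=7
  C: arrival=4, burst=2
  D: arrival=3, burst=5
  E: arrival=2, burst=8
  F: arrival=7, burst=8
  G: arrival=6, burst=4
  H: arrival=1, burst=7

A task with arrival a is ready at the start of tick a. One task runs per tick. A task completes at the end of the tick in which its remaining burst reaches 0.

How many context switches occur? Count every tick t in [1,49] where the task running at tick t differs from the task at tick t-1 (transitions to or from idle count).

t=0: L0/L1/L2 = A/-/- → run A
t=1: L0/L1/L2 = AH/-/- → run A
t=2: L0/L1/L2 = AHE/-/- → run A
t=3: L0/L1/L2 = HEBD/A/- → run H
t=4: L0/L1/L2 = HEBDC/A/- → run H
t=5: L0/L1/L2 = HEBDC/A/- → run H
t=6: L0/L1/L2 = EBDCG/AH/- → run E
t=7: L0/L1/L2 = EBDCGF/AH/- → run E
t=8: L0/L1/L2 = EBDCGF/AH/- → run E
t=9: L0/L1/L2 = BDCGF/AHE/- → run B
t=10: L0/L1/L2 = BDCGF/AHE/- → run B
t=11: L0/L1/L2 = BDCGF/AHE/- → run B
t=12: L0/L1/L2 = DCGF/AHEB/- → run D
t=13: L0/L1/L2 = DCGF/AHEB/- → run D
t=14: L0/L1/L2 = DCGF/AHEB/- → run D
t=15: L0/L1/L2 = CGF/AHEBD/- → run C
t=16: L0/L1/L2 = CGF/AHEBD/- → run C
t=17: L0/L1/L2 = GF/AHEBD/- → run G
t=18: L0/L1/L2 = GF/AHEBD/- → run G
t=19: L0/L1/L2 = GF/AHEBD/- → run G
t=20: L0/L1/L2 = F/AHEBDG/- → run F
t=21: L0/L1/L2 = F/AHEBDG/- → run F
t=22: L0/L1/L2 = F/AHEBDG/- → run F
t=23: L0/L1/L2 = -/AHEBDGF/- → run A
t=24: L0/L1/L2 = -/HEBDGF/- → run H
t=25: L0/L1/L2 = -/HEBDGF/- → run H
t=26: L0/L1/L2 = -/HEBDGF/- → run H
t=27: L0/L1/L2 = -/HEBDGF/- → run H
t=28: L0/L1/L2 = -/EBDGF/- → run E
t=29: L0/L1/L2 = -/EBDGF/- → run E
t=30: L0/L1/L2 = -/EBDGF/- → run E
t=31: L0/L1/L2 = -/EBDGF/- → run E
t=32: L0/L1/L2 = -/EBDGF/- → run E
t=33: L0/L1/L2 = -/BDGF/- → run B
t=34: L0/L1/L2 = -/BDGF/- → run B
t=35: L0/L1/L2 = -/BDGF/- → run B
t=36: L0/L1/L2 = -/BDGF/- → run B
t=37: L0/L1/L2 = -/DGF/- → run D
t=38: L0/L1/L2 = -/DGF/- → run D
t=39: L0/L1/L2 = -/GF/- → run G
t=40: L0/L1/L2 = -/F/- → run F
t=41: L0/L1/L2 = -/F/- → run F
t=42: L0/L1/L2 = -/F/- → run F
t=43: L0/L1/L2 = -/F/- → run F
t=44: L0/L1/L2 = -/F/- → run F
t=45: (idle)
t=46: (idle)
t=47: (idle)
t=48: (idle)
t=49: (idle)

context switches = 15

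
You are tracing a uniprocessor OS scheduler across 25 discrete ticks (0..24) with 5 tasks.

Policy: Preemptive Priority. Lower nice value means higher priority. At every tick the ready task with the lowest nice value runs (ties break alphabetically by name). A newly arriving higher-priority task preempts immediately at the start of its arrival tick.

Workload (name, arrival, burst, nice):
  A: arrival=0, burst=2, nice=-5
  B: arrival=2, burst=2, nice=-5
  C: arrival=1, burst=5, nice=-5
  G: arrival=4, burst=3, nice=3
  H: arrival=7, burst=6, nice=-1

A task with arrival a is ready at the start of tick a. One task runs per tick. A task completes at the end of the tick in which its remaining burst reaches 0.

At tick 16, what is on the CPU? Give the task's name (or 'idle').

t=0: ready={A} → run A
t=1: ready={A,C} → run A
t=2: ready={B,C} → run B
t=3: ready={B,C} → run B
t=4: ready={C,G} → run C
t=5: ready={C,G} → run C
t=6: ready={C,G} → run C
t=7: ready={C,G,H} → run C
t=8: ready={C,G,H} → run C
t=9: ready={G,H} → run H
t=10: ready={G,H} → run H
t=11: ready={G,H} → run H
t=12: ready={G,H} → run H
t=13: ready={G,H} → run H
t=14: ready={G,H} → run H
t=15: ready={G} → run G
t=16: ready={G} → run G
t=17: ready={G} → run G
t=18: (idle)
t=19: (idle)
t=20: (idle)
t=21: (idle)
t=22: (idle)
t=23: (idle)
t=24: (idle)

running at tick 16 = G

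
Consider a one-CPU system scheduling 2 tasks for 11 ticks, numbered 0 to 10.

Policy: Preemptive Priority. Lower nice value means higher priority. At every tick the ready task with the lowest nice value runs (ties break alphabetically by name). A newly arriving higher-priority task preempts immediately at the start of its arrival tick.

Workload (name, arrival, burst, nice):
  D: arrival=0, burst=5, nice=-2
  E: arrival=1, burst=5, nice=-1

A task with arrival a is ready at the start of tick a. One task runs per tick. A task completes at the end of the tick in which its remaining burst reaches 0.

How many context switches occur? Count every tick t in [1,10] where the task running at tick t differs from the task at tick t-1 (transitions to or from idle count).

t=0: ready={D} → run D
t=1: ready={D,E} → run D
t=2: ready={D,E} → run D
t=3: ready={D,E} → run D
t=4: ready={D,E} → run D
t=5: ready={E} → run E
t=6: ready={E} → run E
t=7: ready={E} → run E
t=8: ready={E} → run E
t=9: ready={E} → run E
t=10: (idle)

context switches = 2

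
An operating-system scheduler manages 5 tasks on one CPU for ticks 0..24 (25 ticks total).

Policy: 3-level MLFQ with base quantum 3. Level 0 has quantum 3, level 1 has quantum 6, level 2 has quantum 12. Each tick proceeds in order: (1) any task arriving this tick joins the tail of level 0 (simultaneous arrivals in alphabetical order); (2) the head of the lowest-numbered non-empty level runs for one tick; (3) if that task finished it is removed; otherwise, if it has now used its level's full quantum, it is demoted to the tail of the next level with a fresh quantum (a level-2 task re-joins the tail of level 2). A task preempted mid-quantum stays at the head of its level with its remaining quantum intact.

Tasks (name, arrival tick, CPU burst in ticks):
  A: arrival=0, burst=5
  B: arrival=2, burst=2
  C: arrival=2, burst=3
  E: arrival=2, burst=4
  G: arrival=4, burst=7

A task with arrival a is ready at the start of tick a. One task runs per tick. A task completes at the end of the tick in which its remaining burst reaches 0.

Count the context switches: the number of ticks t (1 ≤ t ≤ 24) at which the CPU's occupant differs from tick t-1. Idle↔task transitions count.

t=0: L0/L1/L2 = A/-/- → run A
t=1: L0/L1/L2 = A/-/- → run A
t=2: L0/L1/L2 = ABCE/-/- → run A
t=3: L0/L1/L2 = BCE/A/- → run B
t=4: L0/L1/L2 = BCEG/A/- → run B
t=5: L0/L1/L2 = CEG/A/- → run C
t=6: L0/L1/L2 = CEG/A/- → run C
t=7: L0/L1/L2 = CEG/A/- → run C
t=8: L0/L1/L2 = EG/A/- → run E
t=9: L0/L1/L2 = EG/A/- → run E
t=10: L0/L1/L2 = EG/A/- → run E
t=11: L0/L1/L2 = G/AE/- → run G
t=12: L0/L1/L2 = G/AE/- → run G
t=13: L0/L1/L2 = G/AE/- → run G
t=14: L0/L1/L2 = -/AEG/- → run A
t=15: L0/L1/L2 = -/AEG/- → run A
t=16: L0/L1/L2 = -/EG/- → run E
t=17: L0/L1/L2 = -/G/- → run G
t=18: L0/L1/L2 = -/G/- → run G
t=19: L0/L1/L2 = -/G/- → run G
t=20: L0/L1/L2 = -/G/- → run G
t=21: (idle)
t=22: (idle)
t=23: (idle)
t=24: (idle)

context switches = 8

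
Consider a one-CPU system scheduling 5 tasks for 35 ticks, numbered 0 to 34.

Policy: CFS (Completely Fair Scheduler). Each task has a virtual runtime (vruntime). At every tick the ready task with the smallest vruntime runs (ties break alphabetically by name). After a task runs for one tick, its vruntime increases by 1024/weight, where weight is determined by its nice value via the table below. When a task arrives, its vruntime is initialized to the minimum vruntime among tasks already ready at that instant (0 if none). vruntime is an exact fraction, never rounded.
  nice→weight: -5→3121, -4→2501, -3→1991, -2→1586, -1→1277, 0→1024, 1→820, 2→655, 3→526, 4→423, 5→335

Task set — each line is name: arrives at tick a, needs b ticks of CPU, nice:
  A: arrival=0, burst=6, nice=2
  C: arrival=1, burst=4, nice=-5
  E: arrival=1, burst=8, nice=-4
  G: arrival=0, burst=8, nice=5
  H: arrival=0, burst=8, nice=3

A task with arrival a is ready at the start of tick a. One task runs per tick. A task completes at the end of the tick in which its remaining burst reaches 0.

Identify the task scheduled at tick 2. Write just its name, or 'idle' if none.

running at tick 2 = E

t=0: vr[A=0 G=0 H=0] → run A
t=1: vr[A=1024/655 C=0 E=0 G=0 H=0] → run C
t=2: vr[A=1024/655 C=1024/3121 E=0 G=0 H=0] → run E
t=3: vr[A=1024/655 C=1024/3121 E=1024/2501 G=0 H=0] → run G
t=4: vr[A=1024/655 C=1024/3121 E=1024/2501 G=1024/335 H=0] → run H
t=5: vr[A=1024/655 C=1024/3121 E=1024/2501 G=1024/335 H=512/263] → run C
t=6: vr[A=1024/655 C=2048/3121 E=1024/2501 G=1024/335 H=512/263] → run E
t=7: vr[A=1024/655 C=2048/3121 E=2048/2501 G=1024/335 H=512/263] → run C
t=8: vr[A=1024/655 C=3072/3121 E=2048/2501 G=1024/335 H=512/263] → run E
t=9: vr[A=1024/655 C=3072/3121 E=3072/2501 G=1024/335 H=512/263] → run C
t=10: vr[A=1024/655 E=3072/2501 G=1024/335 H=512/263] → run E
t=11: vr[A=1024/655 E=4096/2501 G=1024/335 H=512/263] → run A
t=12: vr[A=2048/655 E=4096/2501 G=1024/335 H=512/263] → run E
t=13: vr[A=2048/655 E=5120/2501 G=1024/335 H=512/263] → run H
t=14: vr[A=2048/655 E=5120/2501 G=1024/335 H=1024/263] → run E
t=15: vr[A=2048/655 E=6144/2501 G=1024/335 H=1024/263] → run E
t=16: vr[A=2048/655 E=7168/2501 G=1024/335 H=1024/263] → run E
t=17: vr[A=2048/655 G=1024/335 H=1024/263] → run G
t=18: vr[A=2048/655 G=2048/335 H=1024/263] → run A
t=19: vr[A=3072/655 G=2048/335 H=1024/263] → run H
t=20: vr[A=3072/655 G=2048/335 H=1536/263] → run A
t=21: vr[A=4096/655 G=2048/335 H=1536/263] → run H
t=22: vr[A=4096/655 G=2048/335 H=2048/263] → run G
t=23: vr[A=4096/655 G=3072/335 H=2048/263] → run A
t=24: vr[A=1024/131 G=3072/335 H=2048/263] → run H
t=25: vr[A=1024/131 G=3072/335 H=2560/263] → run A
t=26: vr[G=3072/335 H=2560/263] → run G
t=27: vr[G=4096/335 H=2560/263] → run H
t=28: vr[G=4096/335 H=3072/263] → run H
t=29: vr[G=4096/335 H=3584/263] → run G
t=30: vr[G=1024/67 H=3584/263] → run H
t=31: vr[G=1024/67] → run G
t=32: vr[G=6144/335] → run G
t=33: vr[G=7168/335] → run G
t=34: (idle)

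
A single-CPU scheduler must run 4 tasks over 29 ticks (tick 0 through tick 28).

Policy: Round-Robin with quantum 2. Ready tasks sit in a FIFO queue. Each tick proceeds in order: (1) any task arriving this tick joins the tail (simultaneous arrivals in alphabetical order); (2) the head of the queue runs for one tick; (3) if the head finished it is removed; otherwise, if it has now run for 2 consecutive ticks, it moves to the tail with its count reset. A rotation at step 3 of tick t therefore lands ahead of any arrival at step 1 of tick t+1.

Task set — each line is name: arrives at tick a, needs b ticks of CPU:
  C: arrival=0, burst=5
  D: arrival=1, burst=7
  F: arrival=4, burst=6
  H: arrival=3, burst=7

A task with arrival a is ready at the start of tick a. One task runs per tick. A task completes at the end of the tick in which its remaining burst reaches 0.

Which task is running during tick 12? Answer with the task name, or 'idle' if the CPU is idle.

t=0: queue=[C] q_used=0 → run C
t=1: queue=[C,D] q_used=1 → run C
t=2: queue=[D,C] q_used=0 → run D
t=3: queue=[D,C,H] q_used=1 → run D
t=4: queue=[C,H,D,F] q_used=0 → run C
t=5: queue=[C,H,D,F] q_used=1 → run C
t=6: queue=[H,D,F,C] q_used=0 → run H
t=7: queue=[H,D,F,C] q_used=1 → run H
t=8: queue=[D,F,C,H] q_used=0 → run D
t=9: queue=[D,F,C,H] q_used=1 → run D
t=10: queue=[F,C,H,D] q_used=0 → run F
t=11: queue=[F,C,H,D] q_used=1 → run F
t=12: queue=[C,H,D,F] q_used=0 → run C
t=13: queue=[H,D,F] q_used=0 → run H
t=14: queue=[H,D,F] q_used=1 → run H
t=15: queue=[D,F,H] q_used=0 → run D
t=16: queue=[D,F,H] q_used=1 → run D
t=17: queue=[F,H,D] q_used=0 → run F
t=18: queue=[F,H,D] q_used=1 → run F
t=19: queue=[H,D,F] q_used=0 → run H
t=20: queue=[H,D,F] q_used=1 → run H
t=21: queue=[D,F,H] q_used=0 → run D
t=22: queue=[F,H] q_used=0 → run F
t=23: queue=[F,H] q_used=1 → run F
t=24: queue=[H] q_used=0 → run H
t=25: (idle)
t=26: (idle)
t=27: (idle)
t=28: (idle)

running at tick 12 = C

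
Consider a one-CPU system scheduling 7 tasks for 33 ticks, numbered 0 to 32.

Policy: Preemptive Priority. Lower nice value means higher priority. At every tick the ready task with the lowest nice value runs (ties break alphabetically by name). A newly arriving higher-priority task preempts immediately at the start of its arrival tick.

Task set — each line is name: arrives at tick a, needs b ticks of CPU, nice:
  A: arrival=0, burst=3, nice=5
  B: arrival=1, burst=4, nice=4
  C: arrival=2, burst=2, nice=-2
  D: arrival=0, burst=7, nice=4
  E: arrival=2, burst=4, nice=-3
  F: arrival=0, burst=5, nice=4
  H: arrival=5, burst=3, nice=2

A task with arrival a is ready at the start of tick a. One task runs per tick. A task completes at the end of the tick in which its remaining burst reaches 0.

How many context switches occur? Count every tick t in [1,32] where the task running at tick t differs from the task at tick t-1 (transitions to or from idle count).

t=0: ready={A,D,F} → run D
t=1: ready={A,B,D,F} → run B
t=2: ready={A,B,C,D,E,F} → run E
t=3: ready={A,B,C,D,E,F} → run E
t=4: ready={A,B,C,D,E,F} → run E
t=5: ready={A,B,C,D,E,F,H} → run E
t=6: ready={A,B,C,D,F,H} → run C
t=7: ready={A,B,C,D,F,H} → run C
t=8: ready={A,B,D,F,H} → run H
t=9: ready={A,B,D,F,H} → run H
t=10: ready={A,B,D,F,H} → run H
t=11: ready={A,B,D,F} → run B
t=12: ready={A,B,D,F} → run B
t=13: ready={A,B,D,F} → run B
t=14: ready={A,D,F} → run D
t=15: ready={A,D,F} → run D
t=16: ready={A,D,F} → run D
t=17: ready={A,D,F} → run D
t=18: ready={A,D,F} → run D
t=19: ready={A,D,F} → run D
t=20: ready={A,F} → run F
t=21: ready={A,F} → run F
t=22: ready={A,F} → run F
t=23: ready={A,F} → run F
t=24: ready={A,F} → run F
t=25: ready={A} → run A
t=26: ready={A} → run A
t=27: ready={A} → run A
t=28: (idle)
t=29: (idle)
t=30: (idle)
t=31: (idle)
t=32: (idle)

context switches = 9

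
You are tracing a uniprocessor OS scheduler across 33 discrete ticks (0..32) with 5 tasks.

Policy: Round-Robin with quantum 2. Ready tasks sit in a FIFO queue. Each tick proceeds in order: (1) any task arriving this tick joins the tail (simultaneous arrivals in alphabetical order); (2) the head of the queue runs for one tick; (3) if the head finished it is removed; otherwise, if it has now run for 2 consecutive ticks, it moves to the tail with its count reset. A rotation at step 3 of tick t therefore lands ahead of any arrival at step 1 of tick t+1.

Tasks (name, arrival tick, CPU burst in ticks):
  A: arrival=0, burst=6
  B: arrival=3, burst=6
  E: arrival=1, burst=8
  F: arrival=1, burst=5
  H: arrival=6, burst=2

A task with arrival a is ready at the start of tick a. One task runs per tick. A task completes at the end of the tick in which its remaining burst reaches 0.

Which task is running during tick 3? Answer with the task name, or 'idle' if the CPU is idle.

running at tick 3 = E

t=0: queue=[A] q_used=0 → run A
t=1: queue=[A,E,F] q_used=1 → run A
t=2: queue=[E,F,A] q_used=0 → run E
t=3: queue=[E,F,A,B] q_used=1 → run E
t=4: queue=[F,A,B,E] q_used=0 → run F
t=5: queue=[F,A,B,E] q_used=1 → run F
t=6: queue=[A,B,E,F,H] q_used=0 → run A
t=7: queue=[A,B,E,F,H] q_used=1 → run A
t=8: queue=[B,E,F,H,A] q_used=0 → run B
t=9: queue=[B,E,F,H,A] q_used=1 → run B
t=10: queue=[E,F,H,A,B] q_used=0 → run E
t=11: queue=[E,F,H,A,B] q_used=1 → run E
t=12: queue=[F,H,A,B,E] q_used=0 → run F
t=13: queue=[F,H,A,B,E] q_used=1 → run F
t=14: queue=[H,A,B,E,F] q_used=0 → run H
t=15: queue=[H,A,B,E,F] q_used=1 → run H
t=16: queue=[A,B,E,F] q_used=0 → run A
t=17: queue=[A,B,E,F] q_used=1 → run A
t=18: queue=[B,E,F] q_used=0 → run B
t=19: queue=[B,E,F] q_used=1 → run B
t=20: queue=[E,F,B] q_used=0 → run E
t=21: queue=[E,F,B] q_used=1 → run E
t=22: queue=[F,B,E] q_used=0 → run F
t=23: queue=[B,E] q_used=0 → run B
t=24: queue=[B,E] q_used=1 → run B
t=25: queue=[E] q_used=0 → run E
t=26: queue=[E] q_used=1 → run E
t=27: (idle)
t=28: (idle)
t=29: (idle)
t=30: (idle)
t=31: (idle)
t=32: (idle)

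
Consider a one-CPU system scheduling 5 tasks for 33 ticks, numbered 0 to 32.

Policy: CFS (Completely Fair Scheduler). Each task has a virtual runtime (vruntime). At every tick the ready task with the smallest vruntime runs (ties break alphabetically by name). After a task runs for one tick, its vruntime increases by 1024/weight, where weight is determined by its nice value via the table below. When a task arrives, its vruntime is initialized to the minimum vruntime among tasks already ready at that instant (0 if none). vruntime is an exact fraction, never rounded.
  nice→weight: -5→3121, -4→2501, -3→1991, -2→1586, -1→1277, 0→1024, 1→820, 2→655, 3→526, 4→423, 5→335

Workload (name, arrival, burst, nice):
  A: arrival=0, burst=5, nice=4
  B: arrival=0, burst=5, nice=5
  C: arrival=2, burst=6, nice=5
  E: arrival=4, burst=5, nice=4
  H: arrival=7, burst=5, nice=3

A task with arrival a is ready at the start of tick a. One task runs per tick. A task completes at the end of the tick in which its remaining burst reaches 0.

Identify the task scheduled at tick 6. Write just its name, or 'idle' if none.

running at tick 6 = A

t=0: vr[A=0 B=0] → run A
t=1: vr[A=1024/423 B=0] → run B
t=2: vr[A=1024/423 B=1024/335 C=1024/423] → run A
t=3: vr[A=2048/423 B=1024/335 C=1024/423] → run C
t=4: vr[A=2048/423 B=1024/335 C=776192/141705 E=1024/335] → run B
t=5: vr[A=2048/423 B=2048/335 C=776192/141705 E=1024/335] → run E
t=6: vr[A=2048/423 B=2048/335 C=776192/141705 E=776192/141705] → run A
t=7: vr[A=1024/141 B=2048/335 C=776192/141705 E=776192/141705 H=776192/141705] → run C
t=8: vr[A=1024/141 B=2048/335 C=1209344/141705 E=776192/141705 H=776192/141705] → run E
t=9: vr[A=1024/141 B=2048/335 C=1209344/141705 E=1119232/141705 H=776192/141705] → run H
t=10: vr[A=1024/141 B=2048/335 C=1209344/141705 E=1119232/141705 H=276691456/37268415] → run B
t=11: vr[A=1024/141 B=3072/335 C=1209344/141705 E=1119232/141705 H=276691456/37268415] → run A
t=12: vr[A=4096/423 B=3072/335 C=1209344/141705 E=1119232/141705 H=276691456/37268415] → run H
t=13: vr[A=4096/423 B=3072/335 C=1209344/141705 E=1119232/141705 H=349244416/37268415] → run E
t=14: vr[A=4096/423 B=3072/335 C=1209344/141705 E=487424/47235 H=349244416/37268415] → run C
t=15: vr[A=4096/423 B=3072/335 C=1642496/141705 E=487424/47235 H=349244416/37268415] → run B
t=16: vr[A=4096/423 B=4096/335 C=1642496/141705 E=487424/47235 H=349244416/37268415] → run H
t=17: vr[A=4096/423 B=4096/335 C=1642496/141705 E=487424/47235 H=421797376/37268415] → run A
t=18: vr[B=4096/335 C=1642496/141705 E=487424/47235 H=421797376/37268415] → run E
t=19: vr[B=4096/335 C=1642496/141705 E=1805312/141705 H=421797376/37268415] → run H
t=20: vr[B=4096/335 C=1642496/141705 E=1805312/141705 H=494350336/37268415] → run C
t=21: vr[B=4096/335 C=2075648/141705 E=1805312/141705 H=494350336/37268415] → run B
t=22: vr[C=2075648/141705 E=1805312/141705 H=494350336/37268415] → run E
t=23: vr[C=2075648/141705 H=494350336/37268415] → run H
t=24: vr[C=2075648/141705] → run C
t=25: vr[C=501760/28341] → run C
t=26: (idle)
t=27: (idle)
t=28: (idle)
t=29: (idle)
t=30: (idle)
t=31: (idle)
t=32: (idle)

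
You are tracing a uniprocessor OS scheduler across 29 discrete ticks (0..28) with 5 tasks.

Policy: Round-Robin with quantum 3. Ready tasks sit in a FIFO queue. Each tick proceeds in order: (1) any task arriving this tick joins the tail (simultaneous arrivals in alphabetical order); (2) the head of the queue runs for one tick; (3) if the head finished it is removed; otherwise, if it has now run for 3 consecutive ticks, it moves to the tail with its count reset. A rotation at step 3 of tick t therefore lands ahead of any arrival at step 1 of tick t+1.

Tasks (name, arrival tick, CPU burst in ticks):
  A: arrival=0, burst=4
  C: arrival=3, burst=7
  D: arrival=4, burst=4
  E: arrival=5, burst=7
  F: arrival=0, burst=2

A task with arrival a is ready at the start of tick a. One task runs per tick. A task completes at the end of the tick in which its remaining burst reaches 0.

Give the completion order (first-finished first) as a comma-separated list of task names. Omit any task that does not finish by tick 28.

t=0: queue=[A,F] q_used=0 → run A
t=1: queue=[A,F] q_used=1 → run A
t=2: queue=[A,F] q_used=2 → run A
t=3: queue=[F,A,C] q_used=0 → run F
t=4: queue=[F,A,C,D] q_used=1 → run F
t=5: queue=[A,C,D,E] q_used=0 → run A
t=6: queue=[C,D,E] q_used=0 → run C
t=7: queue=[C,D,E] q_used=1 → run C
t=8: queue=[C,D,E] q_used=2 → run C
t=9: queue=[D,E,C] q_used=0 → run D
t=10: queue=[D,E,C] q_used=1 → run D
t=11: queue=[D,E,C] q_used=2 → run D
t=12: queue=[E,C,D] q_used=0 → run E
t=13: queue=[E,C,D] q_used=1 → run E
t=14: queue=[E,C,D] q_used=2 → run E
t=15: queue=[C,D,E] q_used=0 → run C
t=16: queue=[C,D,E] q_used=1 → run C
t=17: queue=[C,D,E] q_used=2 → run C
t=18: queue=[D,E,C] q_used=0 → run D
t=19: queue=[E,C] q_used=0 → run E
t=20: queue=[E,C] q_used=1 → run E
t=21: queue=[E,C] q_used=2 → run E
t=22: queue=[C,E] q_used=0 → run C
t=23: queue=[E] q_used=0 → run E
t=24: (idle)
t=25: (idle)
t=26: (idle)
t=27: (idle)
t=28: (idle)

completion order = F, A, D, C, E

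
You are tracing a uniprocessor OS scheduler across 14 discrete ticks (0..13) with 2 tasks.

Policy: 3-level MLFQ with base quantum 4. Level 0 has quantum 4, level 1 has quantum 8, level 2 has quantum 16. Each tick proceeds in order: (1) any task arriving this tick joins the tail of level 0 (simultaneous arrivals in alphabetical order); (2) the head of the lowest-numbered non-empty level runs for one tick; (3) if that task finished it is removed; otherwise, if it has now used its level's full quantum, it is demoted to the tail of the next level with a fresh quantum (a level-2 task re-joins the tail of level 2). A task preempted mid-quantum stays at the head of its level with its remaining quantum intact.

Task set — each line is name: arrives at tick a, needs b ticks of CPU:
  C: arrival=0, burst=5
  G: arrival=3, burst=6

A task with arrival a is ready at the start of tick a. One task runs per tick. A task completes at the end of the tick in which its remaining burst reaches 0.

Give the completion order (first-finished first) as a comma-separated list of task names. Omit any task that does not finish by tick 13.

t=0: L0/L1/L2 = C/-/- → run C
t=1: L0/L1/L2 = C/-/- → run C
t=2: L0/L1/L2 = C/-/- → run C
t=3: L0/L1/L2 = CG/-/- → run C
t=4: L0/L1/L2 = G/C/- → run G
t=5: L0/L1/L2 = G/C/- → run G
t=6: L0/L1/L2 = G/C/- → run G
t=7: L0/L1/L2 = G/C/- → run G
t=8: L0/L1/L2 = -/CG/- → run C
t=9: L0/L1/L2 = -/G/- → run G
t=10: L0/L1/L2 = -/G/- → run G
t=11: (idle)
t=12: (idle)
t=13: (idle)

completion order = C, G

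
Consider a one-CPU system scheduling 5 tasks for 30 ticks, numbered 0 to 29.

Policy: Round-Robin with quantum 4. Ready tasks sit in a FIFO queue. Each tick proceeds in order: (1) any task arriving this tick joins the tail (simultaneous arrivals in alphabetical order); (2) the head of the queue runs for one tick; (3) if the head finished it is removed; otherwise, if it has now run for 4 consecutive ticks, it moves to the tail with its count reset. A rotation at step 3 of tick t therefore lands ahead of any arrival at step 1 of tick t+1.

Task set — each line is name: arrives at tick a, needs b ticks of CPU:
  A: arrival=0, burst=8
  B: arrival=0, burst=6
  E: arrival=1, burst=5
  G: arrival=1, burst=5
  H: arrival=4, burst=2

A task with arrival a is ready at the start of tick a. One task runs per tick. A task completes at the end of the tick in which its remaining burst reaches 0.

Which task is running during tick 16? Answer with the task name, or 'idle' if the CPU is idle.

running at tick 16 = A

t=0: queue=[A,B] q_used=0 → run A
t=1: queue=[A,B,E,G] q_used=1 → run A
t=2: queue=[A,B,E,G] q_used=2 → run A
t=3: queue=[A,B,E,G] q_used=3 → run A
t=4: queue=[B,E,G,A,H] q_used=0 → run B
t=5: queue=[B,E,G,A,H] q_used=1 → run B
t=6: queue=[B,E,G,A,H] q_used=2 → run B
t=7: queue=[B,E,G,A,H] q_used=3 → run B
t=8: queue=[E,G,A,H,B] q_used=0 → run E
t=9: queue=[E,G,A,H,B] q_used=1 → run E
t=10: queue=[E,G,A,H,B] q_used=2 → run E
t=11: queue=[E,G,A,H,B] q_used=3 → run E
t=12: queue=[G,A,H,B,E] q_used=0 → run G
t=13: queue=[G,A,H,B,E] q_used=1 → run G
t=14: queue=[G,A,H,B,E] q_used=2 → run G
t=15: queue=[G,A,H,B,E] q_used=3 → run G
t=16: queue=[A,H,B,E,G] q_used=0 → run A
t=17: queue=[A,H,B,E,G] q_used=1 → run A
t=18: queue=[A,H,B,E,G] q_used=2 → run A
t=19: queue=[A,H,B,E,G] q_used=3 → run A
t=20: queue=[H,B,E,G] q_used=0 → run H
t=21: queue=[H,B,E,G] q_used=1 → run H
t=22: queue=[B,E,G] q_used=0 → run B
t=23: queue=[B,E,G] q_used=1 → run B
t=24: queue=[E,G] q_used=0 → run E
t=25: queue=[G] q_used=0 → run G
t=26: (idle)
t=27: (idle)
t=28: (idle)
t=29: (idle)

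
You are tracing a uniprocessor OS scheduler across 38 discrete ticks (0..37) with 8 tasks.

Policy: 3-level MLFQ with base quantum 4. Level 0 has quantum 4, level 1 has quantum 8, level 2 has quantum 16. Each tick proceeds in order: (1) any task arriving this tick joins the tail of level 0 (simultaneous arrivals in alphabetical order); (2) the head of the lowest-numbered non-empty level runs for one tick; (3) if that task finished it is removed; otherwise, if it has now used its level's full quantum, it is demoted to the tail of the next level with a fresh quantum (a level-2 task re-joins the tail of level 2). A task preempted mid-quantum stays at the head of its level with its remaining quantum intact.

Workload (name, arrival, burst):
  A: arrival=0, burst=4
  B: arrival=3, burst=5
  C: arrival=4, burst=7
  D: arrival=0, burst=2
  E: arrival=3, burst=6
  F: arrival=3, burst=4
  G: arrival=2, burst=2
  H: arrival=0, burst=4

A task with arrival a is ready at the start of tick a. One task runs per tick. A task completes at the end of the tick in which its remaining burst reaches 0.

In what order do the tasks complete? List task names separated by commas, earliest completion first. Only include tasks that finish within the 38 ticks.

completion order = A, D, H, G, F, B, E, C

t=0: L0/L1/L2 = ADH/-/- → run A
t=1: L0/L1/L2 = ADH/-/- → run A
t=2: L0/L1/L2 = ADHG/-/- → run A
t=3: L0/L1/L2 = ADHGBEF/-/- → run A
t=4: L0/L1/L2 = DHGBEFC/-/- → run D
t=5: L0/L1/L2 = DHGBEFC/-/- → run D
t=6: L0/L1/L2 = HGBEFC/-/- → run H
t=7: L0/L1/L2 = HGBEFC/-/- → run H
t=8: L0/L1/L2 = HGBEFC/-/- → run H
t=9: L0/L1/L2 = HGBEFC/-/- → run H
t=10: L0/L1/L2 = GBEFC/-/- → run G
t=11: L0/L1/L2 = GBEFC/-/- → run G
t=12: L0/L1/L2 = BEFC/-/- → run B
t=13: L0/L1/L2 = BEFC/-/- → run B
t=14: L0/L1/L2 = BEFC/-/- → run B
t=15: L0/L1/L2 = BEFC/-/- → run B
t=16: L0/L1/L2 = EFC/B/- → run E
t=17: L0/L1/L2 = EFC/B/- → run E
t=18: L0/L1/L2 = EFC/B/- → run E
t=19: L0/L1/L2 = EFC/B/- → run E
t=20: L0/L1/L2 = FC/BE/- → run F
t=21: L0/L1/L2 = FC/BE/- → run F
t=22: L0/L1/L2 = FC/BE/- → run F
t=23: L0/L1/L2 = FC/BE/- → run F
t=24: L0/L1/L2 = C/BE/- → run C
t=25: L0/L1/L2 = C/BE/- → run C
t=26: L0/L1/L2 = C/BE/- → run C
t=27: L0/L1/L2 = C/BE/- → run C
t=28: L0/L1/L2 = -/BEC/- → run B
t=29: L0/L1/L2 = -/EC/- → run E
t=30: L0/L1/L2 = -/EC/- → run E
t=31: L0/L1/L2 = -/C/- → run C
t=32: L0/L1/L2 = -/C/- → run C
t=33: L0/L1/L2 = -/C/- → run C
t=34: (idle)
t=35: (idle)
t=36: (idle)
t=37: (idle)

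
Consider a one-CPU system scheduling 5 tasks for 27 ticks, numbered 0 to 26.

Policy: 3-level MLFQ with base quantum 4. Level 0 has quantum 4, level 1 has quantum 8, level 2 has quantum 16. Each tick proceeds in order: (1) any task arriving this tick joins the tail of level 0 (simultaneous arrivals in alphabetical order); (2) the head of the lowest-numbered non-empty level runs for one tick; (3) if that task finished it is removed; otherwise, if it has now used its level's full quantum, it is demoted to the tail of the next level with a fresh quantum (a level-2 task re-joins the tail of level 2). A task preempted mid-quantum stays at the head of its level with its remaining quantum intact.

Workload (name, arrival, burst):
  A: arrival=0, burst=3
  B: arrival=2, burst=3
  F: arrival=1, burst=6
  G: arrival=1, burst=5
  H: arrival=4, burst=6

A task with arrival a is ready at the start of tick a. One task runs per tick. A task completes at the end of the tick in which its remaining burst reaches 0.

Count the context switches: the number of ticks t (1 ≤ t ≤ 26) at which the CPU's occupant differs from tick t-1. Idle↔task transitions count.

context switches = 8

t=0: L0/L1/L2 = A/-/- → run A
t=1: L0/L1/L2 = AFG/-/- → run A
t=2: L0/L1/L2 = AFGB/-/- → run A
t=3: L0/L1/L2 = FGB/-/- → run F
t=4: L0/L1/L2 = FGBH/-/- → run F
t=5: L0/L1/L2 = FGBH/-/- → run F
t=6: L0/L1/L2 = FGBH/-/- → run F
t=7: L0/L1/L2 = GBH/F/- → run G
t=8: L0/L1/L2 = GBH/F/- → run G
t=9: L0/L1/L2 = GBH/F/- → run G
t=10: L0/L1/L2 = GBH/F/- → run G
t=11: L0/L1/L2 = BH/FG/- → run B
t=12: L0/L1/L2 = BH/FG/- → run B
t=13: L0/L1/L2 = BH/FG/- → run B
t=14: L0/L1/L2 = H/FG/- → run H
t=15: L0/L1/L2 = H/FG/- → run H
t=16: L0/L1/L2 = H/FG/- → run H
t=17: L0/L1/L2 = H/FG/- → run H
t=18: L0/L1/L2 = -/FGH/- → run F
t=19: L0/L1/L2 = -/FGH/- → run F
t=20: L0/L1/L2 = -/GH/- → run G
t=21: L0/L1/L2 = -/H/- → run H
t=22: L0/L1/L2 = -/H/- → run H
t=23: (idle)
t=24: (idle)
t=25: (idle)
t=26: (idle)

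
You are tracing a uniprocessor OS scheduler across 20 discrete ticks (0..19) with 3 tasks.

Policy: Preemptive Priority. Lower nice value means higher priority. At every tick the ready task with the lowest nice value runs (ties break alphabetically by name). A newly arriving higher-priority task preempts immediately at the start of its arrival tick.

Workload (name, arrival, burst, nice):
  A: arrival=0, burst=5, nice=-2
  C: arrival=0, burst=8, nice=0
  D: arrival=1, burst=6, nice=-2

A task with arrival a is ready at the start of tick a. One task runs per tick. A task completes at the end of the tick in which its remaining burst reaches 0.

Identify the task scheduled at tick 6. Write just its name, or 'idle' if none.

t=0: ready={A,C} → run A
t=1: ready={A,C,D} → run A
t=2: ready={A,C,D} → run A
t=3: ready={A,C,D} → run A
t=4: ready={A,C,D} → run A
t=5: ready={C,D} → run D
t=6: ready={C,D} → run D
t=7: ready={C,D} → run D
t=8: ready={C,D} → run D
t=9: ready={C,D} → run D
t=10: ready={C,D} → run D
t=11: ready={C} → run C
t=12: ready={C} → run C
t=13: ready={C} → run C
t=14: ready={C} → run C
t=15: ready={C} → run C
t=16: ready={C} → run C
t=17: ready={C} → run C
t=18: ready={C} → run C
t=19: (idle)

running at tick 6 = D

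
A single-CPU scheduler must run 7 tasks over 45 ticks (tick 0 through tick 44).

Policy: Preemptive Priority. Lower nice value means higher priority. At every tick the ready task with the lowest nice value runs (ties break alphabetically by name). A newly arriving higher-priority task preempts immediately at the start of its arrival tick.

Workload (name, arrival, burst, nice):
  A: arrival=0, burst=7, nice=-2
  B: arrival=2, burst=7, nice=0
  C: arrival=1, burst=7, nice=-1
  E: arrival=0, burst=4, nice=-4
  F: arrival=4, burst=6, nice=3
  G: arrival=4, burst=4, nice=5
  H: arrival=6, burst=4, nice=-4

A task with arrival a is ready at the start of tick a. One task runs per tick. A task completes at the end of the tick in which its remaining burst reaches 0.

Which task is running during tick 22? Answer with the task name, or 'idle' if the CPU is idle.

running at tick 22 = B

t=0: ready={A,E} → run E
t=1: ready={A,C,E} → run E
t=2: ready={A,B,C,E} → run E
t=3: ready={A,B,C,E} → run E
t=4: ready={A,B,C,F,G} → run A
t=5: ready={A,B,C,F,G} → run A
t=6: ready={A,B,C,F,G,H} → run H
t=7: ready={A,B,C,F,G,H} → run H
t=8: ready={A,B,C,F,G,H} → run H
t=9: ready={A,B,C,F,G,H} → run H
t=10: ready={A,B,C,F,G} → run A
t=11: ready={A,B,C,F,G} → run A
t=12: ready={A,B,C,F,G} → run A
t=13: ready={A,B,C,F,G} → run A
t=14: ready={A,B,C,F,G} → run A
t=15: ready={B,C,F,G} → run C
t=16: ready={B,C,F,G} → run C
t=17: ready={B,C,F,G} → run C
t=18: ready={B,C,F,G} → run C
t=19: ready={B,C,F,G} → run C
t=20: ready={B,C,F,G} → run C
t=21: ready={B,C,F,G} → run C
t=22: ready={B,F,G} → run B
t=23: ready={B,F,G} → run B
t=24: ready={B,F,G} → run B
t=25: ready={B,F,G} → run B
t=26: ready={B,F,G} → run B
t=27: ready={B,F,G} → run B
t=28: ready={B,F,G} → run B
t=29: ready={F,G} → run F
t=30: ready={F,G} → run F
t=31: ready={F,G} → run F
t=32: ready={F,G} → run F
t=33: ready={F,G} → run F
t=34: ready={F,G} → run F
t=35: ready={G} → run G
t=36: ready={G} → run G
t=37: ready={G} → run G
t=38: ready={G} → run G
t=39: (idle)
t=40: (idle)
t=41: (idle)
t=42: (idle)
t=43: (idle)
t=44: (idle)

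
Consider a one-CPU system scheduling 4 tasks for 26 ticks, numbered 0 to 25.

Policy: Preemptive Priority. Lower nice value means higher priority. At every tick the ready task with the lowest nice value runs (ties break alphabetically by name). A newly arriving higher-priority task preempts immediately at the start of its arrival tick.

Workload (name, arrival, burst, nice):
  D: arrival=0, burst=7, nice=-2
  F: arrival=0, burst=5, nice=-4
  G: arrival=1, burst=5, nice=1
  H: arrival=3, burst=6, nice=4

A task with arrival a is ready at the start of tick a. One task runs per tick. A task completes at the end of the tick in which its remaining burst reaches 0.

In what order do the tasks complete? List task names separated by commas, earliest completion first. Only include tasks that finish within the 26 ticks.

t=0: ready={D,F} → run F
t=1: ready={D,F,G} → run F
t=2: ready={D,F,G} → run F
t=3: ready={D,F,G,H} → run F
t=4: ready={D,F,G,H} → run F
t=5: ready={D,G,H} → run D
t=6: ready={D,G,H} → run D
t=7: ready={D,G,H} → run D
t=8: ready={D,G,H} → run D
t=9: ready={D,G,H} → run D
t=10: ready={D,G,H} → run D
t=11: ready={D,G,H} → run D
t=12: ready={G,H} → run G
t=13: ready={G,H} → run G
t=14: ready={G,H} → run G
t=15: ready={G,H} → run G
t=16: ready={G,H} → run G
t=17: ready={H} → run H
t=18: ready={H} → run H
t=19: ready={H} → run H
t=20: ready={H} → run H
t=21: ready={H} → run H
t=22: ready={H} → run H
t=23: (idle)
t=24: (idle)
t=25: (idle)

completion order = F, D, G, H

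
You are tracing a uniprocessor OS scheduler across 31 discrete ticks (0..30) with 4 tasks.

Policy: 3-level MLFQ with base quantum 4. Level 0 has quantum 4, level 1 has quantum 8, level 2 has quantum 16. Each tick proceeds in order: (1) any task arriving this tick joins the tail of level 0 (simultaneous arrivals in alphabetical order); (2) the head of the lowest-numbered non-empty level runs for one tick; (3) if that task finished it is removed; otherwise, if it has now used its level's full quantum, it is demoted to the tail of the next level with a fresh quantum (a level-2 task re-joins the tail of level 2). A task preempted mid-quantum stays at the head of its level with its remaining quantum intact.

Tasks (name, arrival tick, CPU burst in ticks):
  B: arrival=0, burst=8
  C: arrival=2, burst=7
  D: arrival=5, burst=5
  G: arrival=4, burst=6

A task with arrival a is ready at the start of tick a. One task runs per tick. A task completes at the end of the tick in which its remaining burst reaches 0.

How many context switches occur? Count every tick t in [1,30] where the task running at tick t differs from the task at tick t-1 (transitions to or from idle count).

context switches = 8

t=0: L0/L1/L2 = B/-/- → run B
t=1: L0/L1/L2 = B/-/- → run B
t=2: L0/L1/L2 = BC/-/- → run B
t=3: L0/L1/L2 = BC/-/- → run B
t=4: L0/L1/L2 = CG/B/- → run C
t=5: L0/L1/L2 = CGD/B/- → run C
t=6: L0/L1/L2 = CGD/B/- → run C
t=7: L0/L1/L2 = CGD/B/- → run C
t=8: L0/L1/L2 = GD/BC/- → run G
t=9: L0/L1/L2 = GD/BC/- → run G
t=10: L0/L1/L2 = GD/BC/- → run G
t=11: L0/L1/L2 = GD/BC/- → run G
t=12: L0/L1/L2 = D/BCG/- → run D
t=13: L0/L1/L2 = D/BCG/- → run D
t=14: L0/L1/L2 = D/BCG/- → run D
t=15: L0/L1/L2 = D/BCG/- → run D
t=16: L0/L1/L2 = -/BCGD/- → run B
t=17: L0/L1/L2 = -/BCGD/- → run B
t=18: L0/L1/L2 = -/BCGD/- → run B
t=19: L0/L1/L2 = -/BCGD/- → run B
t=20: L0/L1/L2 = -/CGD/- → run C
t=21: L0/L1/L2 = -/CGD/- → run C
t=22: L0/L1/L2 = -/CGD/- → run C
t=23: L0/L1/L2 = -/GD/- → run G
t=24: L0/L1/L2 = -/GD/- → run G
t=25: L0/L1/L2 = -/D/- → run D
t=26: (idle)
t=27: (idle)
t=28: (idle)
t=29: (idle)
t=30: (idle)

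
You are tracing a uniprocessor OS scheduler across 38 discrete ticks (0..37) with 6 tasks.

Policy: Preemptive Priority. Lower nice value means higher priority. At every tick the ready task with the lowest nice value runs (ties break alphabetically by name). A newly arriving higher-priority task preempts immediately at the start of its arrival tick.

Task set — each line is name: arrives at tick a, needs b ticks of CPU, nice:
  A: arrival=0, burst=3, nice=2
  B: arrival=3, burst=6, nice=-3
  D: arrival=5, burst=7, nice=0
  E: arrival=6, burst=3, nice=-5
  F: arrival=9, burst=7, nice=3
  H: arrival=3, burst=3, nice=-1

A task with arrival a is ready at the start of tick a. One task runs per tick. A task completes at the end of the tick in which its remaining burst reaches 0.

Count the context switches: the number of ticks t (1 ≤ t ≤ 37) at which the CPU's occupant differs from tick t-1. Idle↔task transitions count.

t=0: ready={A} → run A
t=1: ready={A} → run A
t=2: ready={A} → run A
t=3: ready={B,H} → run B
t=4: ready={B,H} → run B
t=5: ready={B,D,H} → run B
t=6: ready={B,D,E,H} → run E
t=7: ready={B,D,E,H} → run E
t=8: ready={B,D,E,H} → run E
t=9: ready={B,D,F,H} → run B
t=10: ready={B,D,F,H} → run B
t=11: ready={B,D,F,H} → run B
t=12: ready={D,F,H} → run H
t=13: ready={D,F,H} → run H
t=14: ready={D,F,H} → run H
t=15: ready={D,F} → run D
t=16: ready={D,F} → run D
t=17: ready={D,F} → run D
t=18: ready={D,F} → run D
t=19: ready={D,F} → run D
t=20: ready={D,F} → run D
t=21: ready={D,F} → run D
t=22: ready={F} → run F
t=23: ready={F} → run F
t=24: ready={F} → run F
t=25: ready={F} → run F
t=26: ready={F} → run F
t=27: ready={F} → run F
t=28: ready={F} → run F
t=29: (idle)
t=30: (idle)
t=31: (idle)
t=32: (idle)
t=33: (idle)
t=34: (idle)
t=35: (idle)
t=36: (idle)
t=37: (idle)

context switches = 7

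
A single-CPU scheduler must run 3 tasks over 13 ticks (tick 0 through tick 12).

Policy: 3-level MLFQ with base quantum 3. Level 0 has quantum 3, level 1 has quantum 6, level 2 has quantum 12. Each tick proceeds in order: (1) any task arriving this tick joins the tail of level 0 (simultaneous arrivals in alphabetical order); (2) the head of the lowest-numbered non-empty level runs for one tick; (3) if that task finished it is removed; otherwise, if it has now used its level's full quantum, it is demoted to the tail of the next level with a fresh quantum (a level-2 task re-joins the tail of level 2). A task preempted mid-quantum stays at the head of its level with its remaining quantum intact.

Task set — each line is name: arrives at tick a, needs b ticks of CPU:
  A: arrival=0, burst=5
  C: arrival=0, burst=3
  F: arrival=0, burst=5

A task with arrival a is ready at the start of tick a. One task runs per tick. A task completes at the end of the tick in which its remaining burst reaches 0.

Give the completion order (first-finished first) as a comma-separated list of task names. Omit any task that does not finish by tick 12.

t=0: L0/L1/L2 = ACF/-/- → run A
t=1: L0/L1/L2 = ACF/-/- → run A
t=2: L0/L1/L2 = ACF/-/- → run A
t=3: L0/L1/L2 = CF/A/- → run C
t=4: L0/L1/L2 = CF/A/- → run C
t=5: L0/L1/L2 = CF/A/- → run C
t=6: L0/L1/L2 = F/A/- → run F
t=7: L0/L1/L2 = F/A/- → run F
t=8: L0/L1/L2 = F/A/- → run F
t=9: L0/L1/L2 = -/AF/- → run A
t=10: L0/L1/L2 = -/AF/- → run A
t=11: L0/L1/L2 = -/F/- → run F
t=12: L0/L1/L2 = -/F/- → run F

completion order = C, A, F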